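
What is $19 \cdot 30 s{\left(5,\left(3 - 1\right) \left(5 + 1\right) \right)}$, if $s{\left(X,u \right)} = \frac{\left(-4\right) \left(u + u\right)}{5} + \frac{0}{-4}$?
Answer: $-10944$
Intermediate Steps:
$s{\left(X,u \right)} = - \frac{8 u}{5}$ ($s{\left(X,u \right)} = - 4 \cdot 2 u \frac{1}{5} + 0 \left(- \frac{1}{4}\right) = - 8 u \frac{1}{5} + 0 = - \frac{8 u}{5} + 0 = - \frac{8 u}{5}$)
$19 \cdot 30 s{\left(5,\left(3 - 1\right) \left(5 + 1\right) \right)} = 19 \cdot 30 \left(- \frac{8 \left(3 - 1\right) \left(5 + 1\right)}{5}\right) = 570 \left(- \frac{8 \cdot 2 \cdot 6}{5}\right) = 570 \left(\left(- \frac{8}{5}\right) 12\right) = 570 \left(- \frac{96}{5}\right) = -10944$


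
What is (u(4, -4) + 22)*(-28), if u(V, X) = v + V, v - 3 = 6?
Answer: -980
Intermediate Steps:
v = 9 (v = 3 + 6 = 9)
u(V, X) = 9 + V
(u(4, -4) + 22)*(-28) = ((9 + 4) + 22)*(-28) = (13 + 22)*(-28) = 35*(-28) = -980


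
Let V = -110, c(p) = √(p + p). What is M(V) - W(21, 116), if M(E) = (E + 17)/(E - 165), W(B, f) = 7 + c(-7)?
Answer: -1832/275 - I*√14 ≈ -6.6618 - 3.7417*I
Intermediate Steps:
c(p) = √2*√p (c(p) = √(2*p) = √2*√p)
W(B, f) = 7 + I*√14 (W(B, f) = 7 + √2*√(-7) = 7 + √2*(I*√7) = 7 + I*√14)
M(E) = (17 + E)/(-165 + E)
M(V) - W(21, 116) = (17 - 110)/(-165 - 110) - (7 + I*√14) = -93/(-275) + (-7 - I*√14) = -1/275*(-93) + (-7 - I*√14) = 93/275 + (-7 - I*√14) = -1832/275 - I*√14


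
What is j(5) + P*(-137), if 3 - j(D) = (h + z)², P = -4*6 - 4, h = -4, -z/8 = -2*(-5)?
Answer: -3217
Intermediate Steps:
z = -80 (z = -(-16)*(-5) = -8*10 = -80)
P = -28 (P = -24 - 4 = -28)
j(D) = -7053 (j(D) = 3 - (-4 - 80)² = 3 - 1*(-84)² = 3 - 1*7056 = 3 - 7056 = -7053)
j(5) + P*(-137) = -7053 - 28*(-137) = -7053 + 3836 = -3217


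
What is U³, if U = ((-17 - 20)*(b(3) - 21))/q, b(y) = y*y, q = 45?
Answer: 3241792/3375 ≈ 960.53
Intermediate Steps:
b(y) = y²
U = 148/15 (U = ((-17 - 20)*(3² - 21))/45 = -37*(9 - 21)*(1/45) = -37*(-12)*(1/45) = 444*(1/45) = 148/15 ≈ 9.8667)
U³ = (148/15)³ = 3241792/3375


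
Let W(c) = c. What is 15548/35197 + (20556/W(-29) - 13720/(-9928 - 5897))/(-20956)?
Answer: 8048213098097/16924886263155 ≈ 0.47553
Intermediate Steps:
15548/35197 + (20556/W(-29) - 13720/(-9928 - 5897))/(-20956) = 15548/35197 + (20556/(-29) - 13720/(-9928 - 5897))/(-20956) = 15548*(1/35197) + (20556*(-1/29) - 13720/(-15825))*(-1/20956) = 15548/35197 + (-20556/29 - 13720*(-1/15825))*(-1/20956) = 15548/35197 + (-20556/29 + 2744/3165)*(-1/20956) = 15548/35197 - 64980164/91785*(-1/20956) = 15548/35197 + 16245041/480861615 = 8048213098097/16924886263155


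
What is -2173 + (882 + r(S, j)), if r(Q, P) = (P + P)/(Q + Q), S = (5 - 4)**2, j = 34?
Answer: -1257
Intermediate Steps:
S = 1 (S = 1**2 = 1)
r(Q, P) = P/Q (r(Q, P) = (2*P)/((2*Q)) = (2*P)*(1/(2*Q)) = P/Q)
-2173 + (882 + r(S, j)) = -2173 + (882 + 34/1) = -2173 + (882 + 34*1) = -2173 + (882 + 34) = -2173 + 916 = -1257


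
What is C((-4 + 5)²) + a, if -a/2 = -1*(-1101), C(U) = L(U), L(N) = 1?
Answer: -2201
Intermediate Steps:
C(U) = 1
a = -2202 (a = -(-2)*(-1101) = -2*1101 = -2202)
C((-4 + 5)²) + a = 1 - 2202 = -2201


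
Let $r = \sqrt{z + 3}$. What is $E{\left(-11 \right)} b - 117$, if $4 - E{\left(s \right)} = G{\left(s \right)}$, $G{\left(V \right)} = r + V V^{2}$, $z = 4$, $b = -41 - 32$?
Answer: $-97572 + 73 \sqrt{7} \approx -97379.0$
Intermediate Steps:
$b = -73$
$r = \sqrt{7}$ ($r = \sqrt{4 + 3} = \sqrt{7} \approx 2.6458$)
$G{\left(V \right)} = \sqrt{7} + V^{3}$ ($G{\left(V \right)} = \sqrt{7} + V V^{2} = \sqrt{7} + V^{3}$)
$E{\left(s \right)} = 4 - \sqrt{7} - s^{3}$ ($E{\left(s \right)} = 4 - \left(\sqrt{7} + s^{3}\right) = 4 - \sqrt{7} - s^{3}$)
$E{\left(-11 \right)} b - 117 = \left(4 - \sqrt{7} - \left(-11\right)^{3}\right) \left(-73\right) - 117 = \left(4 - \sqrt{7} - -1331\right) \left(-73\right) - 117 = \left(4 - \sqrt{7} + 1331\right) \left(-73\right) - 117 = \left(1335 - \sqrt{7}\right) \left(-73\right) - 117 = \left(-97455 + 73 \sqrt{7}\right) - 117 = -97572 + 73 \sqrt{7}$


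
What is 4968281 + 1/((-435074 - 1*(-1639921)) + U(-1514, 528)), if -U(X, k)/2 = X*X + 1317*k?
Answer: 23700175949456/4770297 ≈ 4.9683e+6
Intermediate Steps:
U(X, k) = -2634*k - 2*X² (U(X, k) = -2*(X*X + 1317*k) = -2*(X² + 1317*k) = -2634*k - 2*X²)
4968281 + 1/((-435074 - 1*(-1639921)) + U(-1514, 528)) = 4968281 + 1/((-435074 - 1*(-1639921)) + (-2634*528 - 2*(-1514)²)) = 4968281 + 1/((-435074 + 1639921) + (-1390752 - 2*2292196)) = 4968281 + 1/(1204847 + (-1390752 - 4584392)) = 4968281 + 1/(1204847 - 5975144) = 4968281 + 1/(-4770297) = 4968281 - 1/4770297 = 23700175949456/4770297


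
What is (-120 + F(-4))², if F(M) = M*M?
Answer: 10816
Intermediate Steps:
F(M) = M²
(-120 + F(-4))² = (-120 + (-4)²)² = (-120 + 16)² = (-104)² = 10816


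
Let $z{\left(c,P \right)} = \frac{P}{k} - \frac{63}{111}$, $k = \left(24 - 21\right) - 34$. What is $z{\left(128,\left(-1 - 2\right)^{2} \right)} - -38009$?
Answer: $\frac{43595339}{1147} \approx 38008.0$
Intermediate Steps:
$k = -31$ ($k = \left(24 - 21\right) - 34 = 3 - 34 = -31$)
$z{\left(c,P \right)} = - \frac{21}{37} - \frac{P}{31}$ ($z{\left(c,P \right)} = \frac{P}{-31} - \frac{63}{111} = P \left(- \frac{1}{31}\right) - \frac{21}{37} = - \frac{P}{31} - \frac{21}{37} = - \frac{21}{37} - \frac{P}{31}$)
$z{\left(128,\left(-1 - 2\right)^{2} \right)} - -38009 = \left(- \frac{21}{37} - \frac{\left(-1 - 2\right)^{2}}{31}\right) - -38009 = \left(- \frac{21}{37} - \frac{\left(-3\right)^{2}}{31}\right) + 38009 = \left(- \frac{21}{37} - \frac{9}{31}\right) + 38009 = - \frac{984}{1147} + 38009 = \frac{43595339}{1147}$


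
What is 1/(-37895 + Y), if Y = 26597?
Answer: -1/11298 ≈ -8.8511e-5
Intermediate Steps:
1/(-37895 + Y) = 1/(-37895 + 26597) = 1/(-11298) = -1/11298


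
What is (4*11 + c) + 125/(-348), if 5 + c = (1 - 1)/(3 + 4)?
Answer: 13447/348 ≈ 38.641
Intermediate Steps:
c = -5 (c = -5 + (1 - 1)/(3 + 4) = -5 + 0/7 = -5 + 0*(⅐) = -5 + 0 = -5)
(4*11 + c) + 125/(-348) = (4*11 - 5) + 125/(-348) = (44 - 5) + 125*(-1/348) = 39 - 125/348 = 13447/348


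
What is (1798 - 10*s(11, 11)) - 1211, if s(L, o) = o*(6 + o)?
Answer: -1283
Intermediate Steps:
(1798 - 10*s(11, 11)) - 1211 = (1798 - 110*(6 + 11)) - 1211 = (1798 - 110*17) - 1211 = (1798 - 10*187) - 1211 = (1798 - 1870) - 1211 = -72 - 1211 = -1283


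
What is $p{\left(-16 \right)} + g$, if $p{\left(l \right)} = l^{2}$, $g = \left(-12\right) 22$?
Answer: $-8$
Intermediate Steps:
$g = -264$
$p{\left(-16 \right)} + g = \left(-16\right)^{2} - 264 = 256 - 264 = -8$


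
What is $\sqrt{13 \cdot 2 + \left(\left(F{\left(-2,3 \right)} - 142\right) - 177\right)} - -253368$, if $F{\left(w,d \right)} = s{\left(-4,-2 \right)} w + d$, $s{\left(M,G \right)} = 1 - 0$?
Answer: $253368 + 2 i \sqrt{73} \approx 2.5337 \cdot 10^{5} + 17.088 i$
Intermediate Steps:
$s{\left(M,G \right)} = 1$ ($s{\left(M,G \right)} = 1 + 0 = 1$)
$F{\left(w,d \right)} = d + w$ ($F{\left(w,d \right)} = 1 w + d = w + d = d + w$)
$\sqrt{13 \cdot 2 + \left(\left(F{\left(-2,3 \right)} - 142\right) - 177\right)} - -253368 = \sqrt{13 \cdot 2 + \left(\left(\left(3 - 2\right) - 142\right) - 177\right)} - -253368 = \sqrt{26 + \left(\left(1 - 142\right) - 177\right)} + 253368 = \sqrt{26 - 318} + 253368 = \sqrt{-292} + 253368 = 2 i \sqrt{73} + 253368 = 253368 + 2 i \sqrt{73}$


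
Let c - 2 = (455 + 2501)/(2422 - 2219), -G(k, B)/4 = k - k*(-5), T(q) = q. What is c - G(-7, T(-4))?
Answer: -30742/203 ≈ -151.44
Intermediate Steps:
G(k, B) = -24*k (G(k, B) = -4*(k - k*(-5)) = -4*(k - (-5)*k) = -4*(k + 5*k) = -24*k)
c = 3362/203 (c = 2 + (455 + 2501)/(2422 - 2219) = 2 + 2956/203 = 3362/203 ≈ 16.562)
c - G(-7, T(-4)) = 3362/203 - (-24)*(-7) = 3362/203 - 1*168 = 3362/203 - 168 = -30742/203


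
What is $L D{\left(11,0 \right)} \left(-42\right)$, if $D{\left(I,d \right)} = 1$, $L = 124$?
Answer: $-5208$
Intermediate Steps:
$L D{\left(11,0 \right)} \left(-42\right) = 124 \cdot 1 \left(-42\right) = 124 \left(-42\right) = -5208$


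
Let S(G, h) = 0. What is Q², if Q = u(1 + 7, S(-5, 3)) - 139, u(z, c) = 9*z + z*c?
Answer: 4489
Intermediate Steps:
u(z, c) = 9*z + c*z
Q = -67 (Q = (1 + 7)*(9 + 0) - 139 = 8*9 - 139 = 72 - 139 = -67)
Q² = (-67)² = 4489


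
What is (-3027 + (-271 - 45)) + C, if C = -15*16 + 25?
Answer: -3558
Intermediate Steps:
C = -215 (C = -240 + 25 = -215)
(-3027 + (-271 - 45)) + C = (-3027 + (-271 - 45)) - 215 = (-3027 - 316) - 215 = -3343 - 215 = -3558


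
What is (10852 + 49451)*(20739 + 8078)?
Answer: 1737751551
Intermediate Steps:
(10852 + 49451)*(20739 + 8078) = 60303*28817 = 1737751551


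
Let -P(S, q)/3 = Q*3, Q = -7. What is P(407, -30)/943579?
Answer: 9/134797 ≈ 6.6767e-5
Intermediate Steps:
P(S, q) = 63 (P(S, q) = -(-21)*3 = -3*(-21) = 63)
P(407, -30)/943579 = 63/943579 = 63*(1/943579) = 9/134797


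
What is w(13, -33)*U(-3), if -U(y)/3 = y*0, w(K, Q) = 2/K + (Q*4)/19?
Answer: 0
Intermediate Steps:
w(K, Q) = 2/K + 4*Q/19 (w(K, Q) = 2/K + (4*Q)*(1/19) = 2/K + 4*Q/19)
U(y) = 0 (U(y) = -3*y*0 = -3*0 = 0)
w(13, -33)*U(-3) = (2/13 + (4/19)*(-33))*0 = (2*(1/13) - 132/19)*0 = (2/13 - 132/19)*0 = -1678/247*0 = 0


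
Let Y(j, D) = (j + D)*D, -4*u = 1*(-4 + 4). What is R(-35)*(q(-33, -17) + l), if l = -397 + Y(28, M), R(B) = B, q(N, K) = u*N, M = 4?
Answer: 9415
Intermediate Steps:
u = 0 (u = -(-4 + 4)/4 = -0/4 = -¼*0 = 0)
Y(j, D) = D*(D + j) (Y(j, D) = (D + j)*D = D*(D + j))
q(N, K) = 0 (q(N, K) = 0*N = 0)
l = -269 (l = -397 + 4*(4 + 28) = -397 + 4*32 = -397 + 128 = -269)
R(-35)*(q(-33, -17) + l) = -35*(0 - 269) = -35*(-269) = 9415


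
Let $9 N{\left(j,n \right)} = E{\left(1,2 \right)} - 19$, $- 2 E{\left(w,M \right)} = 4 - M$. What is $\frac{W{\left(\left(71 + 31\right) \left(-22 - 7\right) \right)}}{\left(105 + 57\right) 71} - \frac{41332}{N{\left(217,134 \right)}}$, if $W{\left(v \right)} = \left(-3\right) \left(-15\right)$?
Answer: $\frac{118850191}{6390} \approx 18599.0$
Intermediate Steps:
$E{\left(w,M \right)} = -2 + \frac{M}{2}$ ($E{\left(w,M \right)} = - \frac{4 - M}{2} = -2 + \frac{M}{2}$)
$W{\left(v \right)} = 45$
$N{\left(j,n \right)} = - \frac{20}{9}$ ($N{\left(j,n \right)} = \frac{\left(-2 + \frac{1}{2} \cdot 2\right) - 19}{9} = \frac{\left(-2 + 1\right) - 19}{9} = \frac{-1 - 19}{9} = \frac{1}{9} \left(-20\right) = - \frac{20}{9}$)
$\frac{W{\left(\left(71 + 31\right) \left(-22 - 7\right) \right)}}{\left(105 + 57\right) 71} - \frac{41332}{N{\left(217,134 \right)}} = \frac{45}{\left(105 + 57\right) 71} - \frac{41332}{- \frac{20}{9}} = \frac{45}{162 \cdot 71} - - \frac{92997}{5} = \frac{45}{11502} + \frac{92997}{5} = 45 \cdot \frac{1}{11502} + \frac{92997}{5} = \frac{5}{1278} + \frac{92997}{5} = \frac{118850191}{6390}$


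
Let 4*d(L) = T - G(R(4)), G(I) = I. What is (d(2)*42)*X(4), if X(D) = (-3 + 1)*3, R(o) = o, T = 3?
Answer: 63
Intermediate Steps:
X(D) = -6 (X(D) = -2*3 = -6)
d(L) = -1/4 (d(L) = (3 - 1*4)/4 = (3 - 4)/4 = (1/4)*(-1) = -1/4)
(d(2)*42)*X(4) = -1/4*42*(-6) = -21/2*(-6) = 63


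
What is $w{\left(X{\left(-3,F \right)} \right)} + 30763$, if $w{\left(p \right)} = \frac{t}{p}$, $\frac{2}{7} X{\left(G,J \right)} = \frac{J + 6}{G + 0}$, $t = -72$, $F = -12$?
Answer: $\frac{215269}{7} \approx 30753.0$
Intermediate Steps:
$X{\left(G,J \right)} = \frac{7 \left(6 + J\right)}{2 G}$ ($X{\left(G,J \right)} = \frac{7 \frac{J + 6}{G + 0}}{2} = \frac{7 \frac{6 + J}{G}}{2} = \frac{7 \left(6 + J\right)}{2 G}$)
$w{\left(p \right)} = - \frac{72}{p}$
$w{\left(X{\left(-3,F \right)} \right)} + 30763 = - \frac{72}{\frac{7}{2} \frac{1}{-3} \left(6 - 12\right)} + 30763 = - \frac{72}{\frac{7}{2} \left(- \frac{1}{3}\right) \left(-6\right)} + 30763 = - \frac{72}{7} + 30763 = \frac{215269}{7}$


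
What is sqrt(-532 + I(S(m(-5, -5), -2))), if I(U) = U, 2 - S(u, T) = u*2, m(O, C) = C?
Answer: 2*I*sqrt(130) ≈ 22.803*I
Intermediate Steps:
S(u, T) = 2 - 2*u (S(u, T) = 2 - u*2 = 2 - 2*u)
sqrt(-532 + I(S(m(-5, -5), -2))) = sqrt(-532 + (2 - 2*(-5))) = sqrt(-532 + (2 + 10)) = sqrt(-532 + 12) = sqrt(-520) = 2*I*sqrt(130)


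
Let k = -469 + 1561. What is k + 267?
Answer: 1359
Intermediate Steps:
k = 1092
k + 267 = 1092 + 267 = 1359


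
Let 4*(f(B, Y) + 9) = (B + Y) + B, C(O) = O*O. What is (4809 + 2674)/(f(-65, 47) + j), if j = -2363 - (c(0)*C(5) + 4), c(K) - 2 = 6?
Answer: -29932/10387 ≈ -2.8817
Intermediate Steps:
C(O) = O²
c(K) = 8 (c(K) = 2 + 6 = 8)
f(B, Y) = -9 + B/2 + Y/4 (f(B, Y) = -9 + ((B + Y) + B)/4 = -9 + (Y + 2*B)/4 = -9 + (B/2 + Y/4) = -9 + B/2 + Y/4)
j = -2567 (j = -2363 - (8*5² + 4) = -2363 - (8*25 + 4) = -2363 - (200 + 4) = -2363 - 1*204 = -2363 - 204 = -2567)
(4809 + 2674)/(f(-65, 47) + j) = (4809 + 2674)/((-9 + (½)*(-65) + (¼)*47) - 2567) = 7483/((-9 - 65/2 + 47/4) - 2567) = 7483/(-119/4 - 2567) = 7483/(-10387/4) = 7483*(-4/10387) = -29932/10387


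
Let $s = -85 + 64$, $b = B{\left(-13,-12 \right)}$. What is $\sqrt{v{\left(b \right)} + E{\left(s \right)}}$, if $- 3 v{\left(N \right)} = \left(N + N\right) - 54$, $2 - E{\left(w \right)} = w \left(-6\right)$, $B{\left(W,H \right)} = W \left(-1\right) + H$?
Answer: $\frac{8 i \sqrt{15}}{3} \approx 10.328 i$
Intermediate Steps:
$B{\left(W,H \right)} = H - W$ ($B{\left(W,H \right)} = - W + H = H - W$)
$b = 1$ ($b = -12 - -13 = -12 + 13 = 1$)
$s = -21$
$E{\left(w \right)} = 2 + 6 w$ ($E{\left(w \right)} = 2 - w \left(-6\right) = 2 - - 6 w = 2 + 6 w$)
$v{\left(N \right)} = 18 - \frac{2 N}{3}$ ($v{\left(N \right)} = - \frac{\left(N + N\right) - 54}{3} = - \frac{2 N - 54}{3} = - \frac{-54 + 2 N}{3} = 18 - \frac{2 N}{3}$)
$\sqrt{v{\left(b \right)} + E{\left(s \right)}} = \sqrt{\left(18 - \frac{2}{3}\right) + \left(2 + 6 \left(-21\right)\right)} = \sqrt{\left(18 - \frac{2}{3}\right) + \left(2 - 126\right)} = \sqrt{\frac{52}{3} - 124} = \sqrt{- \frac{320}{3}} = \frac{8 i \sqrt{15}}{3}$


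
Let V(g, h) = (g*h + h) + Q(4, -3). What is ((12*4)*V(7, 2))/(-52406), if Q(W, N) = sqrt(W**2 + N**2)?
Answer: -504/26203 ≈ -0.019234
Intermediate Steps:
Q(W, N) = sqrt(N**2 + W**2)
V(g, h) = 5 + h + g*h (V(g, h) = (g*h + h) + sqrt((-3)**2 + 4**2) = (h + g*h) + sqrt(9 + 16) = (h + g*h) + sqrt(25) = (h + g*h) + 5 = 5 + h + g*h)
((12*4)*V(7, 2))/(-52406) = ((12*4)*(5 + 2 + 7*2))/(-52406) = (48*(5 + 2 + 14))*(-1/52406) = (48*21)*(-1/52406) = 1008*(-1/52406) = -504/26203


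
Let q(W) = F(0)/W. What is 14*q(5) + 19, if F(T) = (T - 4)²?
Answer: 319/5 ≈ 63.800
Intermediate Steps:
F(T) = (-4 + T)²
q(W) = 16/W (q(W) = (-4 + 0)²/W = (-4)²/W = 16/W)
14*q(5) + 19 = 14*(16/5) + 19 = 224/5 + 19 = 319/5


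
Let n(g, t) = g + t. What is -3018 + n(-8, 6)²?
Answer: -3014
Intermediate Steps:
-3018 + n(-8, 6)² = -3018 + (-8 + 6)² = -3018 + (-2)² = -3018 + 4 = -3014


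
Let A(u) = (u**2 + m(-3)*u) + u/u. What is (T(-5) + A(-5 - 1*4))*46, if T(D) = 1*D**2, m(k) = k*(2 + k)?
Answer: 3680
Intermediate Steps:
A(u) = 1 + u**2 + 3*u (A(u) = (u**2 + (-3*(2 - 3))*u) + u/u = (u**2 + (-3*(-1))*u) + 1 = (u**2 + 3*u) + 1 = 1 + u**2 + 3*u)
T(D) = D**2
(T(-5) + A(-5 - 1*4))*46 = ((-5)**2 + (1 + (-5 - 1*4)**2 + 3*(-5 - 1*4)))*46 = (25 + (1 + (-5 - 4)**2 + 3*(-5 - 4)))*46 = (25 + (1 + (-9)**2 + 3*(-9)))*46 = (25 + (1 + 81 - 27))*46 = (25 + 55)*46 = 80*46 = 3680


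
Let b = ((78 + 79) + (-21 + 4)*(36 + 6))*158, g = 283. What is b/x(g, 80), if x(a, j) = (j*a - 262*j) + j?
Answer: -44003/880 ≈ -50.003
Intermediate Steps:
x(a, j) = -261*j + a*j (x(a, j) = (a*j - 262*j) + j = (-262*j + a*j) + j = -261*j + a*j)
b = -88006 (b = (157 - 17*42)*158 = (157 - 714)*158 = -557*158 = -88006)
b/x(g, 80) = -88006*1/(80*(-261 + 283)) = -88006/(80*22) = -88006/1760 = -88006*1/1760 = -44003/880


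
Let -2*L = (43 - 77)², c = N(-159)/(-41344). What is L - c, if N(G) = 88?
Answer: -2987093/5168 ≈ -578.00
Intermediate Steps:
c = -11/5168 (c = 88/(-41344) = 88*(-1/41344) = -11/5168 ≈ -0.0021285)
L = -578 (L = -(43 - 77)²/2 = -½*(-34)² = -½*1156 = -578)
L - c = -578 - 1*(-11/5168) = -578 + 11/5168 = -2987093/5168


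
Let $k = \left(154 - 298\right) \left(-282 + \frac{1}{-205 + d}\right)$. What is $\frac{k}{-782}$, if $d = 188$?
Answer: $- \frac{345240}{6647} \approx -51.939$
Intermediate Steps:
$k = \frac{690480}{17}$ ($k = \left(154 - 298\right) \left(-282 + \frac{1}{-205 + 188}\right) = - 144 \left(-282 + \frac{1}{-17}\right) = - 144 \left(-282 - \frac{1}{17}\right) = \left(-144\right) \left(- \frac{4795}{17}\right) = \frac{690480}{17} \approx 40617.0$)
$\frac{k}{-782} = \frac{690480}{17 \left(-782\right)} = \frac{690480}{17} \left(- \frac{1}{782}\right) = - \frac{345240}{6647}$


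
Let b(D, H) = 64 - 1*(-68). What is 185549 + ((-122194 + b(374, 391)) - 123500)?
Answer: -60013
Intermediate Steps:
b(D, H) = 132 (b(D, H) = 64 + 68 = 132)
185549 + ((-122194 + b(374, 391)) - 123500) = 185549 + ((-122194 + 132) - 123500) = 185549 + (-122062 - 123500) = 185549 - 245562 = -60013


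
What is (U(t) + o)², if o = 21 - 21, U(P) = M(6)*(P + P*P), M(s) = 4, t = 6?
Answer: 28224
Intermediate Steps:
U(P) = 4*P + 4*P² (U(P) = 4*(P + P*P) = 4*(P + P²) = 4*P + 4*P²)
o = 0
(U(t) + o)² = (4*6*(1 + 6) + 0)² = (4*6*7 + 0)² = (168 + 0)² = 168² = 28224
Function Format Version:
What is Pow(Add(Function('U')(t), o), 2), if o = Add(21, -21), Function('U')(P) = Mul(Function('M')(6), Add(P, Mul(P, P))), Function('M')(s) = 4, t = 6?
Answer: 28224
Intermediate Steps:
Function('U')(P) = Add(Mul(4, P), Mul(4, Pow(P, 2))) (Function('U')(P) = Mul(4, Add(P, Mul(P, P))) = Mul(4, Add(P, Pow(P, 2))) = Add(Mul(4, P), Mul(4, Pow(P, 2))))
o = 0
Pow(Add(Function('U')(t), o), 2) = Pow(Add(Mul(4, 6, Add(1, 6)), 0), 2) = Pow(Add(Mul(4, 6, 7), 0), 2) = Pow(Add(168, 0), 2) = Pow(168, 2) = 28224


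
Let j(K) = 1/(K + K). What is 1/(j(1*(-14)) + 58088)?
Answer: 28/1626463 ≈ 1.7215e-5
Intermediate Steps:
j(K) = 1/(2*K)
1/(j(1*(-14)) + 58088) = 1/(1/(2*((1*(-14)))) + 58088) = 1/((1/2)/(-14) + 58088) = 1/((1/2)*(-1/14) + 58088) = 1/(-1/28 + 58088) = 1/(1626463/28) = 28/1626463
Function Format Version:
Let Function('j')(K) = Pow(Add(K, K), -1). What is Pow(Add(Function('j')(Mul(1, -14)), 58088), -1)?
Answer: Rational(28, 1626463) ≈ 1.7215e-5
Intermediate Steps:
Function('j')(K) = Mul(Rational(1, 2), Pow(K, -1)) (Function('j')(K) = Pow(Mul(2, K), -1) = Mul(Rational(1, 2), Pow(K, -1)))
Pow(Add(Function('j')(Mul(1, -14)), 58088), -1) = Pow(Add(Mul(Rational(1, 2), Pow(Mul(1, -14), -1)), 58088), -1) = Pow(Add(Mul(Rational(1, 2), Pow(-14, -1)), 58088), -1) = Pow(Add(Mul(Rational(1, 2), Rational(-1, 14)), 58088), -1) = Pow(Add(Rational(-1, 28), 58088), -1) = Pow(Rational(1626463, 28), -1) = Rational(28, 1626463)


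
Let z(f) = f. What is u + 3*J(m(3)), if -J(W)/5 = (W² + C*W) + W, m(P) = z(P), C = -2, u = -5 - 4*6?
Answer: -119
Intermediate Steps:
u = -29 (u = -5 - 24 = -29)
m(P) = P
J(W) = -5*W² + 5*W (J(W) = -5*((W² - 2*W) + W) = -5*(W² - W) = -5*W² + 5*W)
u + 3*J(m(3)) = -29 + 3*(5*3*(1 - 1*3)) = -29 + 3*(5*3*(1 - 3)) = -29 + 3*(5*3*(-2)) = -29 + 3*(-30) = -29 - 90 = -119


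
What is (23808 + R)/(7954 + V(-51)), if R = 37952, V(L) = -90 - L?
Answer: 12352/1583 ≈ 7.8029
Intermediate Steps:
(23808 + R)/(7954 + V(-51)) = (23808 + 37952)/(7954 + (-90 - 1*(-51))) = 61760/(7954 + (-90 + 51)) = 61760/(7954 - 39) = 61760/7915 = 61760*(1/7915) = 12352/1583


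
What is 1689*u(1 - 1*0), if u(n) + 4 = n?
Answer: -5067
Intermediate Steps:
u(n) = -4 + n
1689*u(1 - 1*0) = 1689*(-4 + (1 - 1*0)) = 1689*(-4 + (1 + 0)) = 1689*(-4 + 1) = 1689*(-3) = -5067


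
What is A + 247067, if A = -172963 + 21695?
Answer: 95799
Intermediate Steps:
A = -151268
A + 247067 = -151268 + 247067 = 95799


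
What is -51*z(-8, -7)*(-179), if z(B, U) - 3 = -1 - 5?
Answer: -27387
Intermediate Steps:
z(B, U) = -3 (z(B, U) = 3 + (-1 - 5) = 3 - 6 = -3)
-51*z(-8, -7)*(-179) = -51*(-3)*(-179) = 153*(-179) = -27387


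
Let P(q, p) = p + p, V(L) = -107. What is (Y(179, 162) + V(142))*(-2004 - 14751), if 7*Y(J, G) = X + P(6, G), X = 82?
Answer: 820995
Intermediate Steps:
P(q, p) = 2*p
Y(J, G) = 82/7 + 2*G/7 (Y(J, G) = (82 + 2*G)/7 = 82/7 + 2*G/7)
(Y(179, 162) + V(142))*(-2004 - 14751) = ((82/7 + (2/7)*162) - 107)*(-2004 - 14751) = ((82/7 + 324/7) - 107)*(-16755) = (58 - 107)*(-16755) = -49*(-16755) = 820995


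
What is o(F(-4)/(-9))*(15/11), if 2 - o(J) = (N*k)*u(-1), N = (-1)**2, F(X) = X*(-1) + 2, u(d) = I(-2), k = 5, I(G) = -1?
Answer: 105/11 ≈ 9.5455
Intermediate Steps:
u(d) = -1
F(X) = 2 - X (F(X) = -X + 2 = 2 - X)
N = 1
o(J) = 7 (o(J) = 2 - 1*5*(-1) = 2 - 5*(-1) = 2 - 1*(-5) = 2 + 5 = 7)
o(F(-4)/(-9))*(15/11) = 7*(15/11) = 105/11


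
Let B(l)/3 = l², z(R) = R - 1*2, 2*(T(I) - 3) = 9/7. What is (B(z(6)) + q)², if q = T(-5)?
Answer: 522729/196 ≈ 2667.0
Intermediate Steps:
T(I) = 51/14 (T(I) = 3 + (9/7)/2 = 3 + (9*(⅐))/2 = 3 + (½)*(9/7) = 3 + 9/14 = 51/14)
z(R) = -2 + R (z(R) = R - 2 = -2 + R)
B(l) = 3*l²
q = 51/14 ≈ 3.6429
(B(z(6)) + q)² = (3*(-2 + 6)² + 51/14)² = (3*4² + 51/14)² = (3*16 + 51/14)² = (48 + 51/14)² = (723/14)² = 522729/196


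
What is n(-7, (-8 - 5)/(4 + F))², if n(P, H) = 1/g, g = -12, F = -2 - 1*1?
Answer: 1/144 ≈ 0.0069444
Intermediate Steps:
F = -3 (F = -2 - 1 = -3)
n(P, H) = -1/12 (n(P, H) = 1/(-12) = -1/12)
n(-7, (-8 - 5)/(4 + F))² = (-1/12)² = 1/144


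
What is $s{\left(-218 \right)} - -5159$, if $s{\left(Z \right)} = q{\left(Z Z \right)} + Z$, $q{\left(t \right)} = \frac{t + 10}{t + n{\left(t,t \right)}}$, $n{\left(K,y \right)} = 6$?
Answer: $\frac{117446632}{23765} \approx 4942.0$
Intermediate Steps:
$q{\left(t \right)} = \frac{10 + t}{6 + t}$ ($q{\left(t \right)} = \frac{t + 10}{t + 6} = \frac{10 + t}{6 + t}$)
$s{\left(Z \right)} = Z + \frac{10 + Z^{2}}{6 + Z^{2}}$ ($s{\left(Z \right)} = \frac{10 + Z Z}{6 + Z Z} + Z = \frac{10 + Z^{2}}{6 + Z^{2}} + Z = Z + \frac{10 + Z^{2}}{6 + Z^{2}}$)
$s{\left(-218 \right)} - -5159 = \frac{10 + \left(-218\right)^{2} - 218 \left(6 + \left(-218\right)^{2}\right)}{6 + \left(-218\right)^{2}} - -5159 = \frac{10 + 47524 - 218 \left(6 + 47524\right)}{6 + 47524} + 5159 = \frac{10 + 47524 - 10361540}{47530} + 5159 = \frac{1}{47530} \left(-10314006\right) + 5159 = - \frac{5157003}{23765} + 5159 = \frac{117446632}{23765}$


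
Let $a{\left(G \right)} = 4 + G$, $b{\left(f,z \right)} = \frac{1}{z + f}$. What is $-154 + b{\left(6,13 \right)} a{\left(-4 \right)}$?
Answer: $-154$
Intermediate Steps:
$b{\left(f,z \right)} = \frac{1}{f + z}$
$-154 + b{\left(6,13 \right)} a{\left(-4 \right)} = -154 + \frac{4 - 4}{6 + 13} = -154 + \frac{1}{19} \cdot 0 = -154 + 0 = -154$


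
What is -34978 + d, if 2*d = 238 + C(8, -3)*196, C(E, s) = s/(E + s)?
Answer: -174589/5 ≈ -34918.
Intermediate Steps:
C(E, s) = s/(E + s)
d = 301/5 (d = (238 - 3/(8 - 3)*196)/2 = (238 - 3/5*196)/2 = (238 - 3*⅕*196)/2 = (238 - ⅗*196)/2 = (238 - 588/5)/2 = (½)*(602/5) = 301/5 ≈ 60.200)
-34978 + d = -34978 + 301/5 = -174589/5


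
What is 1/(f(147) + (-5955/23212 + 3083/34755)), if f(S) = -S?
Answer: -115247580/16960737607 ≈ -0.0067950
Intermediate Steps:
1/(f(147) + (-5955/23212 + 3083/34755)) = 1/(-1*147 + (-5955/23212 + 3083/34755)) = 1/(-147 + (-5955*1/23212 + 3083*(1/34755))) = 1/(-147 + (-5955/23212 + 3083/34755)) = 1/(-147 - 19343347/115247580) = 1/(-16960737607/115247580) = -115247580/16960737607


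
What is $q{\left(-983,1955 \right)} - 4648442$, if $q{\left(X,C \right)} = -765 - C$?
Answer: $-4651162$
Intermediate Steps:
$q{\left(-983,1955 \right)} - 4648442 = \left(-765 - 1955\right) - 4648442 = -2720 - 4648442 = -4651162$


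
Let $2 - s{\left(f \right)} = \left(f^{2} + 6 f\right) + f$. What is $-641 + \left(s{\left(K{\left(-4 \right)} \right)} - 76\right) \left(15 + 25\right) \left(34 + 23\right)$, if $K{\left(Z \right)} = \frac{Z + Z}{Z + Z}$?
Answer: $-187601$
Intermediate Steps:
$K{\left(Z \right)} = 1$ ($K{\left(Z \right)} = \frac{2 Z}{2 Z} = 2 Z \frac{1}{2 Z} = 1$)
$s{\left(f \right)} = 2 - f^{2} - 7 f$ ($s{\left(f \right)} = 2 - \left(\left(f^{2} + 6 f\right) + f\right) = 2 - \left(f^{2} + 7 f\right) = 2 - f^{2} - 7 f$)
$-641 + \left(s{\left(K{\left(-4 \right)} \right)} - 76\right) \left(15 + 25\right) \left(34 + 23\right) = -641 + \left(\left(2 - 1^{2} - 7\right) - 76\right) \left(15 + 25\right) \left(34 + 23\right) = -641 + \left(\left(2 - 1 - 7\right) - 76\right) 40 \cdot 57 = -641 + \left(\left(2 - 1 - 7\right) - 76\right) 2280 = -641 + \left(-6 - 76\right) 2280 = -641 - 186960 = -187601$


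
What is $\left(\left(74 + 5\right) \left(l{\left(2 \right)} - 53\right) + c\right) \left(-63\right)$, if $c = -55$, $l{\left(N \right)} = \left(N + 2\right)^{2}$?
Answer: $187614$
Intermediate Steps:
$l{\left(N \right)} = \left(2 + N\right)^{2}$
$\left(\left(74 + 5\right) \left(l{\left(2 \right)} - 53\right) + c\right) \left(-63\right) = \left(\left(74 + 5\right) \left(\left(2 + 2\right)^{2} - 53\right) - 55\right) \left(-63\right) = \left(79 \left(4^{2} - 53\right) - 55\right) \left(-63\right) = \left(79 \left(16 - 53\right) - 55\right) \left(-63\right) = \left(79 \left(-37\right) - 55\right) \left(-63\right) = \left(-2923 - 55\right) \left(-63\right) = \left(-2978\right) \left(-63\right) = 187614$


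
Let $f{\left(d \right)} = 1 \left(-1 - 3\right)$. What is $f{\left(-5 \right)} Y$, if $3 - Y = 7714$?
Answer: $30844$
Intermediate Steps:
$f{\left(d \right)} = -4$ ($f{\left(d \right)} = 1 \left(-4\right) = -4$)
$Y = -7711$ ($Y = 3 - 7714 = -7711$)
$f{\left(-5 \right)} Y = \left(-4\right) \left(-7711\right) = 30844$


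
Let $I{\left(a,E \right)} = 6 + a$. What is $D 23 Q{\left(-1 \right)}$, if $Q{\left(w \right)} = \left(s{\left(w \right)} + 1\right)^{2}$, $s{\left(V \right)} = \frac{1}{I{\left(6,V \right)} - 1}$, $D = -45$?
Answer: $- \frac{149040}{121} \approx -1231.7$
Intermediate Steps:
$s{\left(V \right)} = \frac{1}{11}$ ($s{\left(V \right)} = \frac{1}{\left(6 + 6\right) - 1} = \frac{1}{12 - 1} = \frac{1}{11}$)
$Q{\left(w \right)} = \frac{144}{121}$ ($Q{\left(w \right)} = \left(\frac{1}{11} + 1\right)^{2} = \left(\frac{12}{11}\right)^{2} = \frac{144}{121}$)
$D 23 Q{\left(-1 \right)} = \left(-45\right) 23 \cdot \frac{144}{121} = \left(-1035\right) \frac{144}{121} = - \frac{149040}{121}$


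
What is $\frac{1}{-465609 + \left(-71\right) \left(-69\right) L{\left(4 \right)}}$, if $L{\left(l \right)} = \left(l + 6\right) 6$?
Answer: $- \frac{1}{171669} \approx -5.8252 \cdot 10^{-6}$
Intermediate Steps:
$L{\left(l \right)} = 36 + 6 l$ ($L{\left(l \right)} = \left(6 + l\right) 6 = 36 + 6 l$)
$\frac{1}{-465609 + \left(-71\right) \left(-69\right) L{\left(4 \right)}} = \frac{1}{-465609 + \left(-71\right) \left(-69\right) \left(36 + 6 \cdot 4\right)} = \frac{1}{-465609 + 4899 \left(36 + 24\right)} = \frac{1}{-465609 + 4899 \cdot 60} = \frac{1}{-465609 + 293940} = \frac{1}{-171669} = - \frac{1}{171669}$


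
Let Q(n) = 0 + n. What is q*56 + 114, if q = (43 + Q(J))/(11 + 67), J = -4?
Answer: 142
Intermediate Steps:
Q(n) = n
q = ½ (q = (43 - 4)/(11 + 67) = 39/78 = 39*(1/78) = ½ ≈ 0.50000)
q*56 + 114 = (½)*56 + 114 = 28 + 114 = 142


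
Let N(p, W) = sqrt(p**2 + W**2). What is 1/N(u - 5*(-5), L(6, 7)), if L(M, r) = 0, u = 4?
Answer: 1/29 ≈ 0.034483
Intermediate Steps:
N(p, W) = sqrt(W**2 + p**2)
1/N(u - 5*(-5), L(6, 7)) = 1/(sqrt(0**2 + (4 - 5*(-5))**2)) = 1/(sqrt(0 + (4 + 25)**2)) = 1/(sqrt(0 + 29**2)) = 1/(sqrt(0 + 841)) = 1/(sqrt(841)) = 1/29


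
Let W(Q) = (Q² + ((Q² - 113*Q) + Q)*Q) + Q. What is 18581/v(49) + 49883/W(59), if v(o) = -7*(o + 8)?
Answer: -3382191010/72200247 ≈ -46.845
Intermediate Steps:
v(o) = -56 - 7*o (v(o) = -7*(8 + o) = -56 - 7*o)
W(Q) = Q + Q² + Q*(Q² - 112*Q) (W(Q) = (Q² + (Q² - 112*Q)*Q) + Q = (Q² + Q*(Q² - 112*Q)) + Q = Q + Q² + Q*(Q² - 112*Q))
18581/v(49) + 49883/W(59) = 18581/(-56 - 7*49) + 49883/((59*(1 + 59² - 111*59))) = 18581/(-56 - 343) + 49883/((59*(1 + 3481 - 6549))) = 18581/(-399) + 49883/((59*(-3067))) = 18581*(-1/399) + 49883/(-180953) = -18581/399 + 49883*(-1/180953) = -18581/399 - 49883/180953 = -3382191010/72200247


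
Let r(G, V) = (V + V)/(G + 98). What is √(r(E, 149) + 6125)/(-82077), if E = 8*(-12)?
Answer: -√6274/82077 ≈ -0.00096505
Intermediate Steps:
E = -96
r(G, V) = 2*V/(98 + G) (r(G, V) = (2*V)/(98 + G) = 2*V/(98 + G))
√(r(E, 149) + 6125)/(-82077) = √(2*149/(98 - 96) + 6125)/(-82077) = √(2*149/2 + 6125)*(-1/82077) = √(2*149*(½) + 6125)*(-1/82077) = √(149 + 6125)*(-1/82077) = √6274*(-1/82077) = -√6274/82077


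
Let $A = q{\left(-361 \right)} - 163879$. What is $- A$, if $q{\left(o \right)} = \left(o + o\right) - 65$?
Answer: $164666$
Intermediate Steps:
$q{\left(o \right)} = -65 + 2 o$ ($q{\left(o \right)} = 2 o - 65 = -65 + 2 o$)
$A = -164666$ ($A = \left(-65 + 2 \left(-361\right)\right) - 163879 = \left(-65 - 722\right) - 163879 = -787 - 163879 = -164666$)
$- A = \left(-1\right) \left(-164666\right) = 164666$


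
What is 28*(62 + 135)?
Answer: 5516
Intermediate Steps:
28*(62 + 135) = 28*197 = 5516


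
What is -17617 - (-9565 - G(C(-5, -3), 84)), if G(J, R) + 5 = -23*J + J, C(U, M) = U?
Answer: -7947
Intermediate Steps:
G(J, R) = -5 - 22*J (G(J, R) = -5 + (-23*J + J) = -5 - 22*J)
-17617 - (-9565 - G(C(-5, -3), 84)) = -17617 - (-9565 - (-5 - 22*(-5))) = -17617 - (-9565 - (-5 + 110)) = -17617 - (-9565 - 1*105) = -17617 - (-9565 - 105) = -17617 - 1*(-9670) = -17617 + 9670 = -7947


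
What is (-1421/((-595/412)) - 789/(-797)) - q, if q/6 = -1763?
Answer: 783331567/67745 ≈ 11563.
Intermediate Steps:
q = -10578 (q = 6*(-1763) = -10578)
(-1421/((-595/412)) - 789/(-797)) - q = (-1421/((-595/412)) - 789/(-797)) - 1*(-10578) = (-1421/((-595*1/412)) - 789*(-1/797)) + 10578 = (-1421/(-595/412) + 789/797) + 10578 = (-1421*(-412/595) + 789/797) + 10578 = (83636/85 + 789/797) + 10578 = 66724957/67745 + 10578 = 783331567/67745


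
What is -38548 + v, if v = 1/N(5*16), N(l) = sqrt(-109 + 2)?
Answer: -38548 - I*sqrt(107)/107 ≈ -38548.0 - 0.096674*I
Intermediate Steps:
N(l) = I*sqrt(107) (N(l) = sqrt(-107) = I*sqrt(107))
v = -I*sqrt(107)/107 (v = 1/(I*sqrt(107)) = -I*sqrt(107)/107 ≈ -0.096674*I)
-38548 + v = -38548 - I*sqrt(107)/107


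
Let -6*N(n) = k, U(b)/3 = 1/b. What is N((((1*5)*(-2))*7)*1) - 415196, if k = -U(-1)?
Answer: -830393/2 ≈ -4.1520e+5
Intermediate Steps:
U(b) = 3/b (U(b) = 3*(1/b) = 3/b)
k = 3 (k = -3/(-1) = -3*(-1) = -1*(-3) = 3)
N(n) = -½ (N(n) = -⅙*3 = -½)
N((((1*5)*(-2))*7)*1) - 415196 = -½ - 415196 = -830393/2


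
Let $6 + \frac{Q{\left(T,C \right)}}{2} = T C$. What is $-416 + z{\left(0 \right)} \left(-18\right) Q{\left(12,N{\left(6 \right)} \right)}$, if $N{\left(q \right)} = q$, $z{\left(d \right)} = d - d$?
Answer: $-416$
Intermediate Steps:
$z{\left(d \right)} = 0$
$Q{\left(T,C \right)} = -12 + 2 C T$ ($Q{\left(T,C \right)} = -12 + 2 T C = -12 + 2 C T$)
$-416 + z{\left(0 \right)} \left(-18\right) Q{\left(12,N{\left(6 \right)} \right)} = -416 + 0 \left(-18\right) \left(-12 + 2 \cdot 6 \cdot 12\right) = -416 + 0 \left(-12 + 144\right) = -416 + 0 \cdot 132 = -416 + 0 = -416$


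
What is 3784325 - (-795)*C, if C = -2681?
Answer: 1652930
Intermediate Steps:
3784325 - (-795)*C = 3784325 - (-795)*(-2681) = 3784325 - 1*2131395 = 3784325 - 2131395 = 1652930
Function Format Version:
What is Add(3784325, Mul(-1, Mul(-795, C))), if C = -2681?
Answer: 1652930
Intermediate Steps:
Add(3784325, Mul(-1, Mul(-795, C))) = Add(3784325, Mul(-1, Mul(-795, -2681))) = Add(3784325, Mul(-1, 2131395)) = Add(3784325, -2131395) = 1652930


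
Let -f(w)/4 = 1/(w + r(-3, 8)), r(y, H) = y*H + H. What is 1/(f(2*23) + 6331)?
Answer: 15/94963 ≈ 0.00015796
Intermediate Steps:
r(y, H) = H + H*y (r(y, H) = H*y + H = H + H*y)
f(w) = -4/(-16 + w) (f(w) = -4/(w + 8*(1 - 3)) = -4/(w + 8*(-2)) = -4/(w - 16) = -4/(-16 + w))
1/(f(2*23) + 6331) = 1/(-4/(-16 + 2*23) + 6331) = 1/(-4/(-16 + 46) + 6331) = 1/(-4/30 + 6331) = 1/(-4*1/30 + 6331) = 1/(-2/15 + 6331) = 1/(94963/15) = 15/94963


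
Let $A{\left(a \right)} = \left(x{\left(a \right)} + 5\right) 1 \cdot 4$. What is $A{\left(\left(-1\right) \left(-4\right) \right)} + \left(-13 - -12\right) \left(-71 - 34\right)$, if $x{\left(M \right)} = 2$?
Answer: $133$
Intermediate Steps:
$A{\left(a \right)} = 28$ ($A{\left(a \right)} = \left(2 + 5\right) 1 \cdot 4 = 7 \cdot 4 = 28$)
$A{\left(\left(-1\right) \left(-4\right) \right)} + \left(-13 - -12\right) \left(-71 - 34\right) = 28 + \left(-13 - -12\right) \left(-71 - 34\right) = 28 + \left(-13 + 12\right) \left(-105\right) = 28 - -105 = 28 + 105 = 133$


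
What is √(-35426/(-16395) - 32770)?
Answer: 2*I*√2201966232495/16395 ≈ 181.02*I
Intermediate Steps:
√(-35426/(-16395) - 32770) = √(-35426*(-1/16395) - 32770) = √(35426/16395 - 32770) = √(-537228724/16395) = 2*I*√2201966232495/16395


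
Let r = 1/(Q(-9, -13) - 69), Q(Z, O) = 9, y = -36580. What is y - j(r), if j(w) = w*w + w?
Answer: -131687941/3600 ≈ -36580.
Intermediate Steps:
r = -1/60 (r = 1/(9 - 69) = 1/(-60) = -1/60 ≈ -0.016667)
j(w) = w + w² (j(w) = w² + w = w + w²)
y - j(r) = -36580 - (-1)*(1 - 1/60)/60 = -36580 - (-1)*59/(60*60) = -36580 - 1*(-59/3600) = -36580 + 59/3600 = -131687941/3600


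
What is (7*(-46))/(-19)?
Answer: 322/19 ≈ 16.947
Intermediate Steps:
(7*(-46))/(-19) = -322*(-1/19) = 322/19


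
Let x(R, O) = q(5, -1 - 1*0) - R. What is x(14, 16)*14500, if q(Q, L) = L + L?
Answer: -232000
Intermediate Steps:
q(Q, L) = 2*L
x(R, O) = -2 - R (x(R, O) = 2*(-1 - 1*0) - R = 2*(-1 + 0) - R = 2*(-1) - R = -2 - R)
x(14, 16)*14500 = (-2 - 1*14)*14500 = (-2 - 14)*14500 = -16*14500 = -232000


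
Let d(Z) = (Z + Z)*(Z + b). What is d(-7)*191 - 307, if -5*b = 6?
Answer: 108099/5 ≈ 21620.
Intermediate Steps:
b = -6/5 (b = -1/5*6 = -6/5 ≈ -1.2000)
d(Z) = 2*Z*(-6/5 + Z) (d(Z) = (Z + Z)*(Z - 6/5) = (2*Z)*(-6/5 + Z) = 2*Z*(-6/5 + Z))
d(-7)*191 - 307 = ((2/5)*(-7)*(-6 + 5*(-7)))*191 - 307 = ((2/5)*(-7)*(-6 - 35))*191 - 307 = ((2/5)*(-7)*(-41))*191 - 307 = (574/5)*191 - 307 = 109634/5 - 307 = 108099/5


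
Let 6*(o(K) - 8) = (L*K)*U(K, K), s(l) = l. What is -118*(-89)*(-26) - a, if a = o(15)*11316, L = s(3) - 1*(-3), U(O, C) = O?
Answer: -2909680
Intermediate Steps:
L = 6 (L = 3 - 1*(-3) = 3 + 3 = 6)
o(K) = 8 + K² (o(K) = 8 + ((6*K)*K)/6 = 8 + (6*K²)/6 = 8 + K²)
a = 2636628 (a = (8 + 15²)*11316 = (8 + 225)*11316 = 233*11316 = 2636628)
-118*(-89)*(-26) - a = -118*(-89)*(-26) - 1*2636628 = 10502*(-26) - 2636628 = -273052 - 2636628 = -2909680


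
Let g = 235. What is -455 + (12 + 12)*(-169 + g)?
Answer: 1129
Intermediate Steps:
-455 + (12 + 12)*(-169 + g) = -455 + (12 + 12)*(-169 + 235) = -455 + 24*66 = -455 + 1584 = 1129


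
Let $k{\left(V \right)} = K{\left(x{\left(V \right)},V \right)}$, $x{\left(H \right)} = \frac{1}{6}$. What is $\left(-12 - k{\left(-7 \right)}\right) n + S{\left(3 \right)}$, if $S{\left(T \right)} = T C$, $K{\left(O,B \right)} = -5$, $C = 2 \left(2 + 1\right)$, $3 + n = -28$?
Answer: $235$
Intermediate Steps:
$x{\left(H \right)} = \frac{1}{6}$
$n = -31$ ($n = -3 - 28 = -31$)
$C = 6$ ($C = 2 \cdot 3 = 6$)
$k{\left(V \right)} = -5$
$S{\left(T \right)} = 6 T$ ($S{\left(T \right)} = T 6 = 6 T$)
$\left(-12 - k{\left(-7 \right)}\right) n + S{\left(3 \right)} = \left(-12 - -5\right) \left(-31\right) + 6 \cdot 3 = \left(-12 + 5\right) \left(-31\right) + 18 = \left(-7\right) \left(-31\right) + 18 = 217 + 18 = 235$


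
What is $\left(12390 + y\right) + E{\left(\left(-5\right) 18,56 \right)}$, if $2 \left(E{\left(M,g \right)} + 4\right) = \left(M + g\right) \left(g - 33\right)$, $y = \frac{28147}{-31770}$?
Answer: $\frac{381053003}{31770} \approx 11994.0$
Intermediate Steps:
$y = - \frac{28147}{31770}$ ($y = 28147 \left(- \frac{1}{31770}\right) = - \frac{28147}{31770} \approx -0.88596$)
$E{\left(M,g \right)} = -4 + \frac{\left(-33 + g\right) \left(M + g\right)}{2}$ ($E{\left(M,g \right)} = -4 + \frac{\left(M + g\right) \left(g - 33\right)}{2} = -4 + \frac{\left(M + g\right) \left(-33 + g\right)}{2} = -4 + \frac{\left(-33 + g\right) \left(M + g\right)}{2}$)
$\left(12390 + y\right) + E{\left(\left(-5\right) 18,56 \right)} = \left(12390 - \frac{28147}{31770}\right) - \left(928 - 1568 - \frac{1}{2} \left(\left(-5\right) 18\right) 56 + \frac{33}{2} \left(-5\right) 18\right) = \frac{393602153}{31770} - \left(-2125 + 2520\right) = \frac{393602153}{31770} - 395 = \frac{381053003}{31770}$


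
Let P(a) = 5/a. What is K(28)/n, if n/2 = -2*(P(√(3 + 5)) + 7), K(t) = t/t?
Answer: -14/367 + 5*√2/734 ≈ -0.028514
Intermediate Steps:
K(t) = 1
n = -28 - 5*√2 (n = 2*(-2*(5/(√(3 + 5)) + 7)) = 2*(-2*(5/(√8) + 7)) = 2*(-2*(5/((2*√2)) + 7)) = 2*(-2*(5*(√2/4) + 7)) = 2*(-2*(5*√2/4 + 7)) = 2*(-2*(7 + 5*√2/4)) = 2*(-14 - 5*√2/2) = -28 - 5*√2 ≈ -35.071)
K(28)/n = 1/(-28 - 5*√2)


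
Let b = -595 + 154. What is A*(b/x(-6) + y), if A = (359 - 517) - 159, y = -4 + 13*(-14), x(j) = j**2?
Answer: 251381/4 ≈ 62845.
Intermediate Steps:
y = -186 (y = -4 - 182 = -186)
b = -441
A = -317 (A = -158 - 159 = -317)
A*(b/x(-6) + y) = -317*(-441/((-6)**2) - 186) = -317*(-441/36 - 186) = -317*(-441*1/36 - 186) = -317*(-49/4 - 186) = -317*(-793/4) = 251381/4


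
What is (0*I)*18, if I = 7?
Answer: 0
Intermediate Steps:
(0*I)*18 = (0*7)*18 = 0*18 = 0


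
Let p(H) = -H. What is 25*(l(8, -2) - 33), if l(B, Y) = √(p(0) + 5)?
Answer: -825 + 25*√5 ≈ -769.10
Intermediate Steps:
l(B, Y) = √5 (l(B, Y) = √(-1*0 + 5) = √(0 + 5) = √5)
25*(l(8, -2) - 33) = 25*(√5 - 33) = 25*(-33 + √5) = -825 + 25*√5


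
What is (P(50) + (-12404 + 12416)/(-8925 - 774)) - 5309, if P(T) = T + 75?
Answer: -16759876/3233 ≈ -5184.0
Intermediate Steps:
P(T) = 75 + T
(P(50) + (-12404 + 12416)/(-8925 - 774)) - 5309 = ((75 + 50) + (-12404 + 12416)/(-8925 - 774)) - 5309 = (125 + 12/(-9699)) - 5309 = (125 + 12*(-1/9699)) - 5309 = (125 - 4/3233) - 5309 = 404121/3233 - 5309 = -16759876/3233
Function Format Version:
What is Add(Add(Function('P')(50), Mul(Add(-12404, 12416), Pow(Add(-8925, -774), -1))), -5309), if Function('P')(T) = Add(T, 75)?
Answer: Rational(-16759876, 3233) ≈ -5184.0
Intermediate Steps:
Function('P')(T) = Add(75, T)
Add(Add(Function('P')(50), Mul(Add(-12404, 12416), Pow(Add(-8925, -774), -1))), -5309) = Add(Add(Add(75, 50), Mul(Add(-12404, 12416), Pow(Add(-8925, -774), -1))), -5309) = Add(Add(125, Mul(12, Pow(-9699, -1))), -5309) = Add(Add(125, Mul(12, Rational(-1, 9699))), -5309) = Add(Add(125, Rational(-4, 3233)), -5309) = Add(Rational(404121, 3233), -5309) = Rational(-16759876, 3233)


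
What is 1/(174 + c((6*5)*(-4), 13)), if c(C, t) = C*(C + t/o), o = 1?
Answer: 1/13014 ≈ 7.6840e-5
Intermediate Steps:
c(C, t) = C*(C + t) (c(C, t) = C*(C + t/1) = C*(C + t*1) = C*(C + t))
1/(174 + c((6*5)*(-4), 13)) = 1/(174 + ((6*5)*(-4))*((6*5)*(-4) + 13)) = 1/(174 + (30*(-4))*(30*(-4) + 13)) = 1/(174 - 120*(-120 + 13)) = 1/(174 - 120*(-107)) = 1/(174 + 12840) = 1/13014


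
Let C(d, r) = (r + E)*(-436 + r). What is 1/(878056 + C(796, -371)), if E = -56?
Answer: 1/1222645 ≈ 8.1790e-7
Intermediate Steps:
C(d, r) = (-436 + r)*(-56 + r) (C(d, r) = (r - 56)*(-436 + r) = (-56 + r)*(-436 + r) = (-436 + r)*(-56 + r))
1/(878056 + C(796, -371)) = 1/(878056 + (24416 + (-371)² - 492*(-371))) = 1/(878056 + (24416 + 137641 + 182532)) = 1/(878056 + 344589) = 1/1222645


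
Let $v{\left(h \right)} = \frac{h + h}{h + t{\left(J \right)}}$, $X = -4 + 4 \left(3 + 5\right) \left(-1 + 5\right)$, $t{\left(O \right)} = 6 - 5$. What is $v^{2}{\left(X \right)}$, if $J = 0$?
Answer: $\frac{61504}{15625} \approx 3.9363$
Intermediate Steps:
$t{\left(O \right)} = 1$ ($t{\left(O \right)} = 6 - 5 = 1$)
$X = 124$ ($X = -4 + 4 \cdot 8 \cdot 4 = -4 + 4 \cdot 32 = -4 + 128 = 124$)
$v{\left(h \right)} = \frac{2 h}{1 + h}$ ($v{\left(h \right)} = \frac{h + h}{h + 1} = \frac{2 h}{1 + h}$)
$v^{2}{\left(X \right)} = \left(2 \cdot 124 \frac{1}{1 + 124}\right)^{2} = \left(2 \cdot 124 \cdot \frac{1}{125}\right)^{2} = \left(\frac{248}{125}\right)^{2} = \frac{61504}{15625}$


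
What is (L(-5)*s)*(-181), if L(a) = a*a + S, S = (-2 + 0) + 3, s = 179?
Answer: -842374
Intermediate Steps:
S = 1 (S = -2 + 3 = 1)
L(a) = 1 + a**2 (L(a) = a*a + 1 = a**2 + 1 = 1 + a**2)
(L(-5)*s)*(-181) = ((1 + (-5)**2)*179)*(-181) = ((1 + 25)*179)*(-181) = (26*179)*(-181) = 4654*(-181) = -842374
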